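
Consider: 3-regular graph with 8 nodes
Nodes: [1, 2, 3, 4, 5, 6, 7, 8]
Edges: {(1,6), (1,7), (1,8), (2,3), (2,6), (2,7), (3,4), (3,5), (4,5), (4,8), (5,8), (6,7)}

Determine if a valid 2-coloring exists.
The clique on vertices [1, 6, 7] has size 3 > 2, so it alone needs 3 colors.

No, G is not 2-colorable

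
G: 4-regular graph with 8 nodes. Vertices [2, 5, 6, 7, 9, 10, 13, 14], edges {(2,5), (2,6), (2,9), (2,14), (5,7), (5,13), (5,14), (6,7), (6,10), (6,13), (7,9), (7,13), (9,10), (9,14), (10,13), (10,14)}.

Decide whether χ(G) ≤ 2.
No, G is not 2-colorable

The clique on vertices [2, 9, 14] has size 3 > 2, so it alone needs 3 colors.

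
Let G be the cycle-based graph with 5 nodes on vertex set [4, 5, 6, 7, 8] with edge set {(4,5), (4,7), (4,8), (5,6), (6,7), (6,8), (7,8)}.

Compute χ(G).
χ(G) = 3

Clique number ω(G) = 3 (lower bound: χ ≥ ω).
The clique on [4, 7, 8] has size 3, forcing χ ≥ 3, and the coloring below uses 3 colors, so χ(G) = 3.
A valid 3-coloring: color 1: [4, 6]; color 2: [5, 8]; color 3: [7].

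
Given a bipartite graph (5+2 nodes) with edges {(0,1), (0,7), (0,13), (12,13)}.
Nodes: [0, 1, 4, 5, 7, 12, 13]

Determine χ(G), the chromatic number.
Clique number ω(G) = 2 (lower bound: χ ≥ ω).
The graph is bipartite (no odd cycle), so 2 colors suffice: χ(G) = 2.
A valid 2-coloring: color 1: [0, 4, 5, 12]; color 2: [1, 7, 13].

χ(G) = 2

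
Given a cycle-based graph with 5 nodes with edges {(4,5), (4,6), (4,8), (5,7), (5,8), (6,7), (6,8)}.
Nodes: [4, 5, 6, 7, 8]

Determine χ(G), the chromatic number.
Clique number ω(G) = 3 (lower bound: χ ≥ ω).
The clique on [4, 5, 8] has size 3, forcing χ ≥ 3, and the coloring below uses 3 colors, so χ(G) = 3.
A valid 3-coloring: color 1: [5, 6]; color 2: [7, 8]; color 3: [4].

χ(G) = 3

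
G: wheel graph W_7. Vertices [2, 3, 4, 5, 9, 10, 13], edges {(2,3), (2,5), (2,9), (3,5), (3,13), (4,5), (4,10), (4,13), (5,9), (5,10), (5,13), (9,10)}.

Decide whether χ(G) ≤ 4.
A valid 4-coloring: color 1: [5]; color 2: [3, 4, 9]; color 3: [2, 10, 13].
(χ(G) = 3 ≤ 4.)

Yes, G is 4-colorable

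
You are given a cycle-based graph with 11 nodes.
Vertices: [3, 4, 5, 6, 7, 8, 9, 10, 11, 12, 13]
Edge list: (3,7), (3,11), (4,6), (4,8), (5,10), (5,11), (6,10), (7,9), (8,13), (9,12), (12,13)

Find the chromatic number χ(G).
Clique number ω(G) = 2 (lower bound: χ ≥ ω).
Odd cycle [5, 11, 3, 7, 9, 12, 13, 8, 4, 6, 10] needs 3 colors (χ ≥ 3).
The coloring below uses 3 colors, so χ(G) = 3.
A valid 3-coloring: color 1: [3, 5, 6, 9, 13]; color 2: [7, 8, 10, 11, 12]; color 3: [4].

χ(G) = 3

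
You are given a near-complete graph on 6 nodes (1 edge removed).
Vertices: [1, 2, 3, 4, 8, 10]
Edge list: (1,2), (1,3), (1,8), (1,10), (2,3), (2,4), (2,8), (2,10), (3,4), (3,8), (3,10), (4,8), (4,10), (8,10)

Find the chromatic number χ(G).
Clique number ω(G) = 5 (lower bound: χ ≥ ω).
The clique on [1, 2, 3, 8, 10] has size 5, forcing χ ≥ 5, and the coloring below uses 5 colors, so χ(G) = 5.
A valid 5-coloring: color 1: [8]; color 2: [3]; color 3: [10]; color 4: [2]; color 5: [1, 4].

χ(G) = 5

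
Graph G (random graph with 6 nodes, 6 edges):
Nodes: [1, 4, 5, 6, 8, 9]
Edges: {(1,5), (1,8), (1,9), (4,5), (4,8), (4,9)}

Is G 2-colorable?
Yes, G is 2-colorable

A valid 2-coloring: color 1: [1, 4, 6]; color 2: [5, 8, 9].
(χ(G) = 2 ≤ 2.)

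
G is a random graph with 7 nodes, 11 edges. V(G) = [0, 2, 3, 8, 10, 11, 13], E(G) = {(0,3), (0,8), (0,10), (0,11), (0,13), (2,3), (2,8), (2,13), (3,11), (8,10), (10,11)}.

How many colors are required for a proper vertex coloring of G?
χ(G) = 3

Clique number ω(G) = 3 (lower bound: χ ≥ ω).
The clique on [0, 8, 10] has size 3, forcing χ ≥ 3, and the coloring below uses 3 colors, so χ(G) = 3.
A valid 3-coloring: color 1: [0, 2]; color 2: [8, 11, 13]; color 3: [3, 10].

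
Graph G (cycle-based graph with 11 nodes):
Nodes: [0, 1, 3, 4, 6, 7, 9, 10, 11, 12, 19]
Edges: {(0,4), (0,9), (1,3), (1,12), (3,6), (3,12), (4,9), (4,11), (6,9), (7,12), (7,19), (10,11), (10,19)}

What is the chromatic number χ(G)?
Clique number ω(G) = 3 (lower bound: χ ≥ ω).
The clique on [0, 4, 9] has size 3, forcing χ ≥ 3, and the coloring below uses 3 colors, so χ(G) = 3.
A valid 3-coloring: color 1: [4, 6, 12, 19]; color 2: [3, 7, 9, 11]; color 3: [0, 1, 10].

χ(G) = 3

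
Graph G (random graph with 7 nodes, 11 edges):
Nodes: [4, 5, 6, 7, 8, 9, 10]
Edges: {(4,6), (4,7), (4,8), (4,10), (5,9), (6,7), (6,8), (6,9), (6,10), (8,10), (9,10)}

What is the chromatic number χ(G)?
χ(G) = 4

Clique number ω(G) = 4 (lower bound: χ ≥ ω).
The clique on [4, 6, 8, 10] has size 4, forcing χ ≥ 4, and the coloring below uses 4 colors, so χ(G) = 4.
A valid 4-coloring: color 1: [5, 6]; color 2: [7, 10]; color 3: [4, 9]; color 4: [8].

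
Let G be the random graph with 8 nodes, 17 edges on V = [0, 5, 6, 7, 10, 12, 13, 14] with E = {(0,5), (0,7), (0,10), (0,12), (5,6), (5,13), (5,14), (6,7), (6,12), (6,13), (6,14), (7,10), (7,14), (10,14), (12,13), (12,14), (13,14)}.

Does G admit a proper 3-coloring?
No, G is not 3-colorable

The clique on vertices [6, 12, 13, 14] has size 4 > 3, so it alone needs 4 colors.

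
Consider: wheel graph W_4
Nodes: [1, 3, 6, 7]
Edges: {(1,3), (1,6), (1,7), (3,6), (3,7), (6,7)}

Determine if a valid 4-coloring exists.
Yes, G is 4-colorable

A valid 4-coloring: color 1: [3]; color 2: [1]; color 3: [7]; color 4: [6].
(χ(G) = 4 ≤ 4.)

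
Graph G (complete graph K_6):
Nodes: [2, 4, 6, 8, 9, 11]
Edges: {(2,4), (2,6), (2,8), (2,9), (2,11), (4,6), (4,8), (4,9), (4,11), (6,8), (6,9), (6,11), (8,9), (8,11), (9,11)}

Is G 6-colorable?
A valid 6-coloring: color 1: [8]; color 2: [6]; color 3: [2]; color 4: [11]; color 5: [9]; color 6: [4].
(χ(G) = 6 ≤ 6.)

Yes, G is 6-colorable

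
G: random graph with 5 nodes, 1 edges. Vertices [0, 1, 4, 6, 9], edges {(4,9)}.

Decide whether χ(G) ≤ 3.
A valid 3-coloring: color 1: [0, 1, 4, 6]; color 2: [9].
(χ(G) = 2 ≤ 3.)

Yes, G is 3-colorable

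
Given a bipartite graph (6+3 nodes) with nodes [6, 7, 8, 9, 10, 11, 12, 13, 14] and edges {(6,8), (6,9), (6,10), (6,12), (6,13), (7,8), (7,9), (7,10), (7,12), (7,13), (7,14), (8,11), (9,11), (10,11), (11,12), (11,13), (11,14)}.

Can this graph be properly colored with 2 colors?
Yes, G is 2-colorable

A valid 2-coloring: color 1: [6, 7, 11]; color 2: [8, 9, 10, 12, 13, 14].
(χ(G) = 2 ≤ 2.)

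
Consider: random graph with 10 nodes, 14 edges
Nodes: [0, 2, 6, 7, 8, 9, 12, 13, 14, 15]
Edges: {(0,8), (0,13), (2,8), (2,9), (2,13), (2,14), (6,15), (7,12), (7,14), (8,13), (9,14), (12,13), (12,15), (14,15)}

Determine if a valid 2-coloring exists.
No, G is not 2-colorable

The clique on vertices [0, 8, 13] has size 3 > 2, so it alone needs 3 colors.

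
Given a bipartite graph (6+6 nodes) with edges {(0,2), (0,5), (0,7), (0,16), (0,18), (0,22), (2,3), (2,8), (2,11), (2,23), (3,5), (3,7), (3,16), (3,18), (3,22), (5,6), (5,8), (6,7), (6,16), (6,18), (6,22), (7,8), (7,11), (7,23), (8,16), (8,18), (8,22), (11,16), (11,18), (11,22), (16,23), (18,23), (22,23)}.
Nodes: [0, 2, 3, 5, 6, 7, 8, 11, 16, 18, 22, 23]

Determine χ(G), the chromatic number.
Clique number ω(G) = 2 (lower bound: χ ≥ ω).
The graph is bipartite (no odd cycle), so 2 colors suffice: χ(G) = 2.
A valid 2-coloring: color 1: [2, 5, 7, 16, 18, 22]; color 2: [0, 3, 6, 8, 11, 23].

χ(G) = 2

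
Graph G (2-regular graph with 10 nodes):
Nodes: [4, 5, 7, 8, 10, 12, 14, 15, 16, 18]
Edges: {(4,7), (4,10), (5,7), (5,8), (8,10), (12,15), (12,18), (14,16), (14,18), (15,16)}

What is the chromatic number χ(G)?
χ(G) = 3

Clique number ω(G) = 2 (lower bound: χ ≥ ω).
Odd cycle [18, 12, 15, 16, 14] needs 3 colors (χ ≥ 3).
The coloring below uses 3 colors, so χ(G) = 3.
A valid 3-coloring: color 1: [5, 10, 16, 18]; color 2: [7, 8, 12, 14]; color 3: [4, 15].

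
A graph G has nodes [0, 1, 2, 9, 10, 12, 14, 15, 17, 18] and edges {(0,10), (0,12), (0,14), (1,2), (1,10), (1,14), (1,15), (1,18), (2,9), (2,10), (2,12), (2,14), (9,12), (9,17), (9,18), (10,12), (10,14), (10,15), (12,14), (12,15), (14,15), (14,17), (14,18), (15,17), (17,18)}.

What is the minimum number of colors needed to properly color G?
χ(G) = 4

Clique number ω(G) = 4 (lower bound: χ ≥ ω).
The clique on [1, 2, 10, 14] has size 4, forcing χ ≥ 4, and the coloring below uses 4 colors, so χ(G) = 4.
A valid 4-coloring: color 1: [9, 14]; color 2: [1, 12, 17]; color 3: [10, 18]; color 4: [0, 2, 15].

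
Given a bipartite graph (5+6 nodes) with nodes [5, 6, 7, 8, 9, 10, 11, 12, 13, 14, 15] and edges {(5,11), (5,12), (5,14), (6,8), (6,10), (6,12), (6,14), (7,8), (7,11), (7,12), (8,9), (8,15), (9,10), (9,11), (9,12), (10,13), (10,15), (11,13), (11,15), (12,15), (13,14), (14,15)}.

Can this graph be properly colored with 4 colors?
Yes, G is 4-colorable

A valid 4-coloring: color 1: [8, 10, 11, 12, 14]; color 2: [5, 6, 7, 9, 13, 15].
(χ(G) = 2 ≤ 4.)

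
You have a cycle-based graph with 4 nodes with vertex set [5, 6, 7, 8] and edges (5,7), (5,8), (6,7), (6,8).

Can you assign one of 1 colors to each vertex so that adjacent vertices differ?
No, G is not 1-colorable

Edge (5,8) forces its endpoints to differ, so 1 color is not enough.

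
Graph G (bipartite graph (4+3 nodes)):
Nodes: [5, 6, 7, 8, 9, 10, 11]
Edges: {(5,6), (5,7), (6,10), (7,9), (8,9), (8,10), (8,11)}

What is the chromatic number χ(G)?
χ(G) = 2

Clique number ω(G) = 2 (lower bound: χ ≥ ω).
The graph is bipartite (no odd cycle), so 2 colors suffice: χ(G) = 2.
A valid 2-coloring: color 1: [6, 7, 8]; color 2: [5, 9, 10, 11].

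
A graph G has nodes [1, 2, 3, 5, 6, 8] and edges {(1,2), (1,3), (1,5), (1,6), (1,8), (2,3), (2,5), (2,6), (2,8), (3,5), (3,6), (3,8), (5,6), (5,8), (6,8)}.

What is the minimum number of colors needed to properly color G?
χ(G) = 6

Clique number ω(G) = 6 (lower bound: χ ≥ ω).
The clique on [1, 2, 3, 5, 6, 8] has size 6, forcing χ ≥ 6, and the coloring below uses 6 colors, so χ(G) = 6.
A valid 6-coloring: color 1: [6]; color 2: [3]; color 3: [1]; color 4: [5]; color 5: [8]; color 6: [2].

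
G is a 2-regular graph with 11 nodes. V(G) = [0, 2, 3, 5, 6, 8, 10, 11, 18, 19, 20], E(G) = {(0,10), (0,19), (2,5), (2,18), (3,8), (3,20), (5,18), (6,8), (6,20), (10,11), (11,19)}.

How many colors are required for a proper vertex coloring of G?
χ(G) = 3

Clique number ω(G) = 3 (lower bound: χ ≥ ω).
The clique on [2, 5, 18] has size 3, forcing χ ≥ 3, and the coloring below uses 3 colors, so χ(G) = 3.
A valid 3-coloring: color 1: [8, 10, 18, 19, 20]; color 2: [0, 3, 5, 6, 11]; color 3: [2].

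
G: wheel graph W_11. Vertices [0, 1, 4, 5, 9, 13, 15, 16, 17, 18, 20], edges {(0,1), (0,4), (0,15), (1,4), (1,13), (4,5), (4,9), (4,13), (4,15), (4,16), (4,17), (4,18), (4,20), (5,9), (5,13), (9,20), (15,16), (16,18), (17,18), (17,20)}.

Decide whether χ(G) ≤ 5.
Yes, G is 5-colorable

A valid 5-coloring: color 1: [4]; color 2: [0, 9, 13, 16, 17]; color 3: [1, 5, 15, 18, 20].
(χ(G) = 3 ≤ 5.)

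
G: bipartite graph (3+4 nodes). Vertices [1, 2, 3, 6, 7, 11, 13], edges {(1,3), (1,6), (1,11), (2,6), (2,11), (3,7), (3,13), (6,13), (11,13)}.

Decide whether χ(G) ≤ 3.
A valid 3-coloring: color 1: [3, 6, 11]; color 2: [1, 2, 7, 13].
(χ(G) = 2 ≤ 3.)

Yes, G is 3-colorable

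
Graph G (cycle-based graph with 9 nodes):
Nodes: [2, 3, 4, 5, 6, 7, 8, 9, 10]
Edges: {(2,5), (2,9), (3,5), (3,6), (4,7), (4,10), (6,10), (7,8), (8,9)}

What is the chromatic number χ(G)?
Clique number ω(G) = 2 (lower bound: χ ≥ ω).
Odd cycle [10, 4, 7, 8, 9, 2, 5, 3, 6] needs 3 colors (χ ≥ 3).
The coloring below uses 3 colors, so χ(G) = 3.
A valid 3-coloring: color 1: [3, 7, 9, 10]; color 2: [2, 4, 6, 8]; color 3: [5].

χ(G) = 3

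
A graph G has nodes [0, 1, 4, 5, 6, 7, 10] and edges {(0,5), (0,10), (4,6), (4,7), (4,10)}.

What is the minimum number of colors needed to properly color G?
χ(G) = 2

Clique number ω(G) = 2 (lower bound: χ ≥ ω).
The graph is bipartite (no odd cycle), so 2 colors suffice: χ(G) = 2.
A valid 2-coloring: color 1: [0, 1, 4]; color 2: [5, 6, 7, 10].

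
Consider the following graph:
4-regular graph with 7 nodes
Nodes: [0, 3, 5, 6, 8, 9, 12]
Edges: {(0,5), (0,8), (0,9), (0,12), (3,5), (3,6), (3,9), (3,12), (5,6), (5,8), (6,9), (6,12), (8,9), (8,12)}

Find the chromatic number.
χ(G) = 3

Clique number ω(G) = 3 (lower bound: χ ≥ ω).
The clique on [0, 8, 9] has size 3, forcing χ ≥ 3, and the coloring below uses 3 colors, so χ(G) = 3.
A valid 3-coloring: color 1: [5, 9, 12]; color 2: [6, 8]; color 3: [0, 3].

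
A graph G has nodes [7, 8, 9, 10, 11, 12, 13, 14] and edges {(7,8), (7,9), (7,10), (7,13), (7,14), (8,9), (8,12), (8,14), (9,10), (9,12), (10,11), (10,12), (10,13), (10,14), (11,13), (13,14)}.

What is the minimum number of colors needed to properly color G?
χ(G) = 4

Clique number ω(G) = 4 (lower bound: χ ≥ ω).
The clique on [7, 10, 13, 14] has size 4, forcing χ ≥ 4, and the coloring below uses 4 colors, so χ(G) = 4.
A valid 4-coloring: color 1: [8, 10]; color 2: [7, 11, 12]; color 3: [9, 13]; color 4: [14].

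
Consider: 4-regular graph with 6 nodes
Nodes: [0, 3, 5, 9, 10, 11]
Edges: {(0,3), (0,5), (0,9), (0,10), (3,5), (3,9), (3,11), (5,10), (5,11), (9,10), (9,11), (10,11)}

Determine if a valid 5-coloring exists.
A valid 5-coloring: color 1: [3, 10]; color 2: [0, 11]; color 3: [5, 9].
(χ(G) = 3 ≤ 5.)

Yes, G is 5-colorable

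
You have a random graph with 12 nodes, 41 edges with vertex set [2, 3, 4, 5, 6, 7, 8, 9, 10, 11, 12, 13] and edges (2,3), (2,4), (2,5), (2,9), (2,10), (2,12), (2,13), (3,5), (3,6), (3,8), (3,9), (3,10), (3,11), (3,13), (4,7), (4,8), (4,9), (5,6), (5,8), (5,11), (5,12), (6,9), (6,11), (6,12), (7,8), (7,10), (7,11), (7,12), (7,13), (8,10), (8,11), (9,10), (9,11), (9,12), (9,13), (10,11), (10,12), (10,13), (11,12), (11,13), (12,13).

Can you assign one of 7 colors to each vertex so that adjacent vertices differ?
Yes, G is 7-colorable

A valid 7-coloring: color 1: [2, 11]; color 2: [3, 4, 12]; color 3: [5, 7, 9]; color 4: [6, 10]; color 5: [8, 13].
(χ(G) = 5 ≤ 7.)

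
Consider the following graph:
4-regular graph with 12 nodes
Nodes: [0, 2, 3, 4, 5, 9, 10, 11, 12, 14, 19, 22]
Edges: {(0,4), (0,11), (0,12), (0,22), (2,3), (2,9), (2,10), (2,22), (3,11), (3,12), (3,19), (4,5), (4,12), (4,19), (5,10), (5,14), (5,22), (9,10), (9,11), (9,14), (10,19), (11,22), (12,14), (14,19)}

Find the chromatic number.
Clique number ω(G) = 3 (lower bound: χ ≥ ω).
The clique on [0, 11, 22] has size 3, forcing χ ≥ 3, and the coloring below uses 3 colors, so χ(G) = 3.
A valid 3-coloring: color 1: [2, 5, 11, 12, 19]; color 2: [0, 3, 9]; color 3: [4, 10, 14, 22].

χ(G) = 3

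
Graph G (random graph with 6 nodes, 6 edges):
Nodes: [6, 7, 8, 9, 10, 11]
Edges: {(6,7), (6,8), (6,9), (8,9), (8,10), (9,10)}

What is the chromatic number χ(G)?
Clique number ω(G) = 3 (lower bound: χ ≥ ω).
The clique on [8, 9, 10] has size 3, forcing χ ≥ 3, and the coloring below uses 3 colors, so χ(G) = 3.
A valid 3-coloring: color 1: [6, 10, 11]; color 2: [7, 8]; color 3: [9].

χ(G) = 3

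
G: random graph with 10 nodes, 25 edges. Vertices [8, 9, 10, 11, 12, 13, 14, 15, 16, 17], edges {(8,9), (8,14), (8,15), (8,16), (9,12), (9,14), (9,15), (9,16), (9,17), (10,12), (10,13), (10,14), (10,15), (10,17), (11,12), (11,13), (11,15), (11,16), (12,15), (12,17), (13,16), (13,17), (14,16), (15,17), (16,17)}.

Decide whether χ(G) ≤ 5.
Yes, G is 5-colorable

A valid 5-coloring: color 1: [15, 16]; color 2: [9, 10, 11]; color 3: [8, 17]; color 4: [12, 13, 14].
(χ(G) = 4 ≤ 5.)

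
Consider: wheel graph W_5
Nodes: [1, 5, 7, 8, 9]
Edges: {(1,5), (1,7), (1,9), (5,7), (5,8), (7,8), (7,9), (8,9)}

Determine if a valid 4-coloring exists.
Yes, G is 4-colorable

A valid 4-coloring: color 1: [7]; color 2: [5, 9]; color 3: [1, 8].
(χ(G) = 3 ≤ 4.)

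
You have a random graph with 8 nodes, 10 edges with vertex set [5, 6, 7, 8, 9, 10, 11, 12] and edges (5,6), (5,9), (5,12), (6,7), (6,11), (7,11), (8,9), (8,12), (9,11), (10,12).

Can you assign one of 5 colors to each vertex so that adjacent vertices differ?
A valid 5-coloring: color 1: [5, 8, 10, 11]; color 2: [7, 9, 12]; color 3: [6].
(χ(G) = 3 ≤ 5.)

Yes, G is 5-colorable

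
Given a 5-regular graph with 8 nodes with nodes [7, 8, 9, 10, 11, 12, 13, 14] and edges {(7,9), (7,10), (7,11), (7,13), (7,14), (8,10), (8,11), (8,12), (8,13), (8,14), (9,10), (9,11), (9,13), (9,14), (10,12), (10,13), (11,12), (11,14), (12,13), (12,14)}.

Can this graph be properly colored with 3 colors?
No, G is not 3-colorable

The clique on vertices [8, 10, 12, 13] has size 4 > 3, so it alone needs 4 colors.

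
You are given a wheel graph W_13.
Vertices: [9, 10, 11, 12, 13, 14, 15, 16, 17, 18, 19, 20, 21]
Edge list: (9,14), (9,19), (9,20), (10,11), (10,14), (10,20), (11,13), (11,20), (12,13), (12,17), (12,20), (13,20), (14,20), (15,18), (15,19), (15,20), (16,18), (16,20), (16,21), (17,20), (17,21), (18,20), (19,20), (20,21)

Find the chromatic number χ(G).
χ(G) = 3

Clique number ω(G) = 3 (lower bound: χ ≥ ω).
The clique on [9, 19, 20] has size 3, forcing χ ≥ 3, and the coloring below uses 3 colors, so χ(G) = 3.
A valid 3-coloring: color 1: [20]; color 2: [9, 10, 13, 15, 16, 17]; color 3: [11, 12, 14, 18, 19, 21].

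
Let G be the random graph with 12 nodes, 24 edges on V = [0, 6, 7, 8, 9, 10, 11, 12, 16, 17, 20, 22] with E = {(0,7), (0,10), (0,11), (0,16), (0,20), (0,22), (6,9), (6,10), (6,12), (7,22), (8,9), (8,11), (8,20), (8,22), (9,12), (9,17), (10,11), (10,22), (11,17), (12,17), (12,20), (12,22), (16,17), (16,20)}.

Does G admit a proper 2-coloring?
No, G is not 2-colorable

The clique on vertices [0, 16, 20] has size 3 > 2, so it alone needs 3 colors.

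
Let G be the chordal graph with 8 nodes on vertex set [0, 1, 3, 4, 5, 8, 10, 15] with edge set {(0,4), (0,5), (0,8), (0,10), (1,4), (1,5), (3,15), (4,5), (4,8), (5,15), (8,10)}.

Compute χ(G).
χ(G) = 3

Clique number ω(G) = 3 (lower bound: χ ≥ ω).
The clique on [0, 8, 10] has size 3, forcing χ ≥ 3, and the coloring below uses 3 colors, so χ(G) = 3.
A valid 3-coloring: color 1: [0, 1, 15]; color 2: [3, 5, 8]; color 3: [4, 10].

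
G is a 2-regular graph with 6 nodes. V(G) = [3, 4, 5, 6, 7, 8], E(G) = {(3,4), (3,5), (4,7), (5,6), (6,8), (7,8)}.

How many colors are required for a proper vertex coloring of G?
Clique number ω(G) = 2 (lower bound: χ ≥ ω).
The graph is bipartite (no odd cycle), so 2 colors suffice: χ(G) = 2.
A valid 2-coloring: color 1: [3, 6, 7]; color 2: [4, 5, 8].

χ(G) = 2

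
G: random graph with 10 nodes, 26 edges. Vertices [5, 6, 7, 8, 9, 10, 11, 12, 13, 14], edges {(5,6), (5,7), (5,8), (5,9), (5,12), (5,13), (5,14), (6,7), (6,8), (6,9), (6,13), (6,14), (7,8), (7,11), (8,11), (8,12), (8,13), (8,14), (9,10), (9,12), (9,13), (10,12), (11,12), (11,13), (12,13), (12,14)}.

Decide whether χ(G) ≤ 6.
Yes, G is 6-colorable

A valid 6-coloring: color 1: [6, 12]; color 2: [5, 10, 11]; color 3: [8, 9]; color 4: [7, 13, 14].
(χ(G) = 4 ≤ 6.)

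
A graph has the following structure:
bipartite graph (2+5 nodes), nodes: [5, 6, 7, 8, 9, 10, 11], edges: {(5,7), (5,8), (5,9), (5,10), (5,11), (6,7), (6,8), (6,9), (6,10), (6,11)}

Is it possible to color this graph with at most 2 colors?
Yes, G is 2-colorable

A valid 2-coloring: color 1: [5, 6]; color 2: [7, 8, 9, 10, 11].
(χ(G) = 2 ≤ 2.)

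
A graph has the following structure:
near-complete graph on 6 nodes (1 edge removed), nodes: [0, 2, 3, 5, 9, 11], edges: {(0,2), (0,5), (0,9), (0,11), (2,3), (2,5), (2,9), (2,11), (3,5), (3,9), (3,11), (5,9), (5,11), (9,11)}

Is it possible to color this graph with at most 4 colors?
The clique on vertices [0, 2, 5, 9, 11] has size 5 > 4, so it alone needs 5 colors.

No, G is not 4-colorable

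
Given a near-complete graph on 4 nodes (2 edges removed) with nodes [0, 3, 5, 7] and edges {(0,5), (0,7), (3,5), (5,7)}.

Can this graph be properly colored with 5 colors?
A valid 5-coloring: color 1: [5]; color 2: [0, 3]; color 3: [7].
(χ(G) = 3 ≤ 5.)

Yes, G is 5-colorable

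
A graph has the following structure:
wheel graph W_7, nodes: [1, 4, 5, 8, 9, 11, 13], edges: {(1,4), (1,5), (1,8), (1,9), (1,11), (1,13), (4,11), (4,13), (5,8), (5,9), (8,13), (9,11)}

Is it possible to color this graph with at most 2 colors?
No, G is not 2-colorable

The clique on vertices [1, 5, 8] has size 3 > 2, so it alone needs 3 colors.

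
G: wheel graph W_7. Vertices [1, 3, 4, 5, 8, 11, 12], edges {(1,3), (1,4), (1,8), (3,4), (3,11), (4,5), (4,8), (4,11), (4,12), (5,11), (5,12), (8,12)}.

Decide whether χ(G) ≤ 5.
A valid 5-coloring: color 1: [4]; color 2: [1, 11, 12]; color 3: [3, 5, 8].
(χ(G) = 3 ≤ 5.)

Yes, G is 5-colorable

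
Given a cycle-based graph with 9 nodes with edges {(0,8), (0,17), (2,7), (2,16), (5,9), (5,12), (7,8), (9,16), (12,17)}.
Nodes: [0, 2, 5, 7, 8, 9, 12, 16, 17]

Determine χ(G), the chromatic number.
χ(G) = 3

Clique number ω(G) = 2 (lower bound: χ ≥ ω).
Odd cycle [12, 17, 0, 8, 7, 2, 16, 9, 5] needs 3 colors (χ ≥ 3).
The coloring below uses 3 colors, so χ(G) = 3.
A valid 3-coloring: color 1: [0, 7, 9, 12]; color 2: [2, 5, 8, 17]; color 3: [16].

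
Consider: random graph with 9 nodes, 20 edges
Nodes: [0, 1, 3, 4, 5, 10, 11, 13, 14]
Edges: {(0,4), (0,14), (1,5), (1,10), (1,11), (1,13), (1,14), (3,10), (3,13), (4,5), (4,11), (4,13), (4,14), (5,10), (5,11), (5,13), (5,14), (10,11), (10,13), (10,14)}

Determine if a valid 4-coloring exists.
A valid 4-coloring: color 1: [4, 10]; color 2: [0, 3, 5]; color 3: [1]; color 4: [11, 13, 14].
(χ(G) = 4 ≤ 4.)

Yes, G is 4-colorable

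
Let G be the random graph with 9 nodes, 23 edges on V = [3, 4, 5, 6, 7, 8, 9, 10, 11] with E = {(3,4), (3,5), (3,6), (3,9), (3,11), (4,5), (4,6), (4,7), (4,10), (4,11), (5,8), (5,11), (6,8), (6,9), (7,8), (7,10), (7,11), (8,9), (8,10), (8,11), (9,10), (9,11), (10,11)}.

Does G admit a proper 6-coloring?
A valid 6-coloring: color 1: [6, 11]; color 2: [4, 8]; color 3: [3, 10]; color 4: [5, 7, 9].
(χ(G) = 4 ≤ 6.)

Yes, G is 6-colorable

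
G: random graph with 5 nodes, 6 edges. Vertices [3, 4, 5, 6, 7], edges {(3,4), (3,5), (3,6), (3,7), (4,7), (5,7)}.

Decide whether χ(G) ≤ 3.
Yes, G is 3-colorable

A valid 3-coloring: color 1: [3]; color 2: [6, 7]; color 3: [4, 5].
(χ(G) = 3 ≤ 3.)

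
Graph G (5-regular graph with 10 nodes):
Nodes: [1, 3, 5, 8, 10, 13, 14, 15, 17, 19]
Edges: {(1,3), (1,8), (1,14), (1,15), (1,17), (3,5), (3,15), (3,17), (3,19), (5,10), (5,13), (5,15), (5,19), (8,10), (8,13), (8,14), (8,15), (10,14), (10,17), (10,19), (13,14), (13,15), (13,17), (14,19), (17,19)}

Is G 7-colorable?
A valid 7-coloring: color 1: [8, 19]; color 2: [5, 14, 17]; color 3: [10, 15]; color 4: [1, 13]; color 5: [3].
(χ(G) = 4 ≤ 7.)

Yes, G is 7-colorable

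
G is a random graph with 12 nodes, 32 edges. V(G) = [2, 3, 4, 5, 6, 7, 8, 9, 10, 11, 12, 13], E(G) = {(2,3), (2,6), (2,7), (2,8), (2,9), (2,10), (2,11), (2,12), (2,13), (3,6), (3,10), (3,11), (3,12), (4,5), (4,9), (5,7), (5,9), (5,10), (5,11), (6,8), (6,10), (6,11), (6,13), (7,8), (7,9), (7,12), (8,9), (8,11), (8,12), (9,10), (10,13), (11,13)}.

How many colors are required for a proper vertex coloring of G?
Clique number ω(G) = 4 (lower bound: χ ≥ ω).
The clique on [2, 7, 8, 9] has size 4, forcing χ ≥ 4, and the coloring below uses 4 colors, so χ(G) = 4.
A valid 4-coloring: color 1: [2, 5]; color 2: [6, 9, 12]; color 3: [4, 7, 10, 11]; color 4: [3, 8, 13].

χ(G) = 4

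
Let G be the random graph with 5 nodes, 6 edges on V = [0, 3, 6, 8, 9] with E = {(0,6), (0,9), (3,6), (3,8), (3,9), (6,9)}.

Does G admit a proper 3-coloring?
A valid 3-coloring: color 1: [8, 9]; color 2: [6]; color 3: [0, 3].
(χ(G) = 3 ≤ 3.)

Yes, G is 3-colorable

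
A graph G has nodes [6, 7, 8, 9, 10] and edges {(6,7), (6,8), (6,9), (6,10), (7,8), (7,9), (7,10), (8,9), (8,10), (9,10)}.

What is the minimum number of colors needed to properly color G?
Clique number ω(G) = 5 (lower bound: χ ≥ ω).
The clique on [6, 7, 8, 9, 10] has size 5, forcing χ ≥ 5, and the coloring below uses 5 colors, so χ(G) = 5.
A valid 5-coloring: color 1: [6]; color 2: [8]; color 3: [9]; color 4: [7]; color 5: [10].

χ(G) = 5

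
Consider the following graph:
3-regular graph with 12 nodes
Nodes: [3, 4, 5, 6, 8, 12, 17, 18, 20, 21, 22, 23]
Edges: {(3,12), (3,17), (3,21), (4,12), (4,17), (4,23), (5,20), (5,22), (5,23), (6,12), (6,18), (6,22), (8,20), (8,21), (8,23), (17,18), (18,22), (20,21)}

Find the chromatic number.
χ(G) = 3

Clique number ω(G) = 3 (lower bound: χ ≥ ω).
The clique on [6, 18, 22] has size 3, forcing χ ≥ 3, and the coloring below uses 3 colors, so χ(G) = 3.
A valid 3-coloring: color 1: [6, 17, 21, 23]; color 2: [3, 4, 5, 8, 18]; color 3: [12, 20, 22].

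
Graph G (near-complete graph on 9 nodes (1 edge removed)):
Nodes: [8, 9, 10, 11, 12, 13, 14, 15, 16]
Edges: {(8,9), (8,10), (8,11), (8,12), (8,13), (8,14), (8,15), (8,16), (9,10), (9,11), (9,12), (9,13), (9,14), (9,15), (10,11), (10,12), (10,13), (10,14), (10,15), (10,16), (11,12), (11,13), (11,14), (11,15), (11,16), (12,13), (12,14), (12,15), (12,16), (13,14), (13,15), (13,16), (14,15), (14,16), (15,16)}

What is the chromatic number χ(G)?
χ(G) = 8

Clique number ω(G) = 8 (lower bound: χ ≥ ω).
The clique on [8, 10, 11, 12, 13, 14, 15, 16] has size 8, forcing χ ≥ 8, and the coloring below uses 8 colors, so χ(G) = 8.
A valid 8-coloring: color 1: [15]; color 2: [12]; color 3: [14]; color 4: [8]; color 5: [13]; color 6: [10]; color 7: [11]; color 8: [9, 16].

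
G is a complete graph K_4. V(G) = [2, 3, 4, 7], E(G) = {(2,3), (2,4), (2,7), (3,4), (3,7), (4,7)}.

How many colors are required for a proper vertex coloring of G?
χ(G) = 4

Clique number ω(G) = 4 (lower bound: χ ≥ ω).
The clique on [2, 3, 4, 7] has size 4, forcing χ ≥ 4, and the coloring below uses 4 colors, so χ(G) = 4.
A valid 4-coloring: color 1: [4]; color 2: [7]; color 3: [2]; color 4: [3].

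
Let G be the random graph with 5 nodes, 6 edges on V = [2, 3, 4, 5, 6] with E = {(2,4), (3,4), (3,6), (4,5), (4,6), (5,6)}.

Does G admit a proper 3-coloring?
Yes, G is 3-colorable

A valid 3-coloring: color 1: [4]; color 2: [2, 6]; color 3: [3, 5].
(χ(G) = 3 ≤ 3.)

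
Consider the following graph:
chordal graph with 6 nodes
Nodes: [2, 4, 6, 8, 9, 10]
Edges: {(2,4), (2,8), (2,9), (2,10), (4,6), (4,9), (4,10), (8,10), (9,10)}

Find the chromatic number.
Clique number ω(G) = 4 (lower bound: χ ≥ ω).
The clique on [2, 4, 9, 10] has size 4, forcing χ ≥ 4, and the coloring below uses 4 colors, so χ(G) = 4.
A valid 4-coloring: color 1: [2, 6]; color 2: [4, 8]; color 3: [10]; color 4: [9].

χ(G) = 4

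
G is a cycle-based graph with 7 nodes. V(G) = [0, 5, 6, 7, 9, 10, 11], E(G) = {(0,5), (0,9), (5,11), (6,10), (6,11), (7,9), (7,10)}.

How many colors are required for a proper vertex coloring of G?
χ(G) = 3

Clique number ω(G) = 2 (lower bound: χ ≥ ω).
Odd cycle [6, 11, 5, 0, 9, 7, 10] needs 3 colors (χ ≥ 3).
The coloring below uses 3 colors, so χ(G) = 3.
A valid 3-coloring: color 1: [5, 6, 7]; color 2: [0, 10, 11]; color 3: [9].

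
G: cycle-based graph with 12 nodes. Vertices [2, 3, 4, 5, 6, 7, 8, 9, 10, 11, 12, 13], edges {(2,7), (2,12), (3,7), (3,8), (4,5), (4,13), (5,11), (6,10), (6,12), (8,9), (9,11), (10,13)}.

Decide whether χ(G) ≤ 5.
A valid 5-coloring: color 1: [2, 3, 5, 6, 9, 13]; color 2: [4, 7, 8, 10, 11, 12].
(χ(G) = 2 ≤ 5.)

Yes, G is 5-colorable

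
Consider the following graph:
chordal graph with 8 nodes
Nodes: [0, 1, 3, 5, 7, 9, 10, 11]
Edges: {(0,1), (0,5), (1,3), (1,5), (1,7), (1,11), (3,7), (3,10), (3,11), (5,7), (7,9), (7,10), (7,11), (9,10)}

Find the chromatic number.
χ(G) = 4

Clique number ω(G) = 4 (lower bound: χ ≥ ω).
The clique on [1, 3, 7, 11] has size 4, forcing χ ≥ 4, and the coloring below uses 4 colors, so χ(G) = 4.
A valid 4-coloring: color 1: [0, 7]; color 2: [1, 10]; color 3: [3, 5, 9]; color 4: [11].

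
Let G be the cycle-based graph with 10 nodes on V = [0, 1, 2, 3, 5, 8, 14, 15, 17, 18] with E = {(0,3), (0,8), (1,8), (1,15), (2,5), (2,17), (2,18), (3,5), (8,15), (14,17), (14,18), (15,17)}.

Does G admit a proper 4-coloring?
A valid 4-coloring: color 1: [3, 8, 17, 18]; color 2: [0, 2, 14, 15]; color 3: [1, 5].
(χ(G) = 3 ≤ 4.)

Yes, G is 4-colorable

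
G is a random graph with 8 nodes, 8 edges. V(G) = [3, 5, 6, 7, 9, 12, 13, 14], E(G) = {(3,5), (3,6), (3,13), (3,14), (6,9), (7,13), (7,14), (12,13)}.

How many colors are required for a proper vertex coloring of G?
χ(G) = 2

Clique number ω(G) = 2 (lower bound: χ ≥ ω).
The graph is bipartite (no odd cycle), so 2 colors suffice: χ(G) = 2.
A valid 2-coloring: color 1: [3, 7, 9, 12]; color 2: [5, 6, 13, 14].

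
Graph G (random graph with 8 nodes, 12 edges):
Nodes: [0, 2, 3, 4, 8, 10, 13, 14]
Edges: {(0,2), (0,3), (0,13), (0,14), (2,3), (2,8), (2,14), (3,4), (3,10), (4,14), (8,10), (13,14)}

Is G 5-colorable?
A valid 5-coloring: color 1: [0, 4, 8]; color 2: [3, 14]; color 3: [2, 10, 13].
(χ(G) = 3 ≤ 5.)

Yes, G is 5-colorable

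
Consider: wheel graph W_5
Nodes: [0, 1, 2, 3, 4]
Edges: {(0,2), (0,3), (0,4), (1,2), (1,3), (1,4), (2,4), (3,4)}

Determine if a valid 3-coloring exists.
Yes, G is 3-colorable

A valid 3-coloring: color 1: [4]; color 2: [0, 1]; color 3: [2, 3].
(χ(G) = 3 ≤ 3.)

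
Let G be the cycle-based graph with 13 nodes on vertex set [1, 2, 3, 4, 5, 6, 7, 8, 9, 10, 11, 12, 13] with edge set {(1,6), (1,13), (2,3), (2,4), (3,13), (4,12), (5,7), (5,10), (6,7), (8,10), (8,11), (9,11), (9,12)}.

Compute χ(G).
Clique number ω(G) = 2 (lower bound: χ ≥ ω).
Odd cycle [13, 1, 6, 7, 5, 10, 8, 11, 9, 12, 4, 2, 3] needs 3 colors (χ ≥ 3).
The coloring below uses 3 colors, so χ(G) = 3.
A valid 3-coloring: color 1: [2, 5, 6, 8, 9, 13]; color 2: [1, 3, 7, 10, 11, 12]; color 3: [4].

χ(G) = 3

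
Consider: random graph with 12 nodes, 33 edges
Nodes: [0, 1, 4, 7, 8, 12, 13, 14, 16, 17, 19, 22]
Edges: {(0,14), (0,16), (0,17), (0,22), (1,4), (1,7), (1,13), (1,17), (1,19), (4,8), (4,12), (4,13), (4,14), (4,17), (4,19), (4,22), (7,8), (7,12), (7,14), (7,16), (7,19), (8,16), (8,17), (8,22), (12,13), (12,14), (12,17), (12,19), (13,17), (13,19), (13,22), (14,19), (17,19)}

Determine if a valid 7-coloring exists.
A valid 7-coloring: color 1: [0, 4, 7]; color 2: [16, 19, 22]; color 3: [14, 17]; color 4: [8, 13]; color 5: [1, 12].
(χ(G) = 5 ≤ 7.)

Yes, G is 7-colorable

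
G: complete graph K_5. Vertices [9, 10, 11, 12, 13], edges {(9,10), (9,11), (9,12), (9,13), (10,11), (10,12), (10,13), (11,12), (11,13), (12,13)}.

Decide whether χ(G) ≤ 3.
The clique on vertices [9, 10, 11, 12, 13] has size 5 > 3, so it alone needs 5 colors.

No, G is not 3-colorable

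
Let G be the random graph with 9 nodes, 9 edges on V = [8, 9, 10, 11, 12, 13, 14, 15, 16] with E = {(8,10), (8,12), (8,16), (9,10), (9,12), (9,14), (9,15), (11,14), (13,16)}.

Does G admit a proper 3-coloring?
A valid 3-coloring: color 1: [8, 9, 11, 13]; color 2: [10, 12, 14, 15, 16].
(χ(G) = 2 ≤ 3.)

Yes, G is 3-colorable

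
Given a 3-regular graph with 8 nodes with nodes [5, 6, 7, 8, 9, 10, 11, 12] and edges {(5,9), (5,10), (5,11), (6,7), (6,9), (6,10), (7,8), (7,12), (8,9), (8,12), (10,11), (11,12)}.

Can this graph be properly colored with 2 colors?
No, G is not 2-colorable

The clique on vertices [5, 10, 11] has size 3 > 2, so it alone needs 3 colors.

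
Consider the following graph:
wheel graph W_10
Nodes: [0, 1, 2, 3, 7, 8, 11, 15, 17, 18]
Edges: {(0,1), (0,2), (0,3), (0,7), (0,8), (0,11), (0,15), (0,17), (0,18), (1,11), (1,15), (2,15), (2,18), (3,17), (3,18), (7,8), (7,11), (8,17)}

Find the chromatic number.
Clique number ω(G) = 3 (lower bound: χ ≥ ω).
Odd cycle [2, 15, 1, 11, 7, 8, 17, 3, 18] needs 3 colors (χ ≥ 3).
Vertex 0 is adjacent to every vertex of [1, 2, 3, 7, 8, 11, 15, 17, 18], which already need 3 colors among themselves, so 0 needs a new color (χ ≥ 4).
The coloring below uses 4 colors, so χ(G) = 4.
A valid 4-coloring: color 1: [0]; color 2: [1, 2, 3, 7]; color 3: [8, 11, 15, 18]; color 4: [17].

χ(G) = 4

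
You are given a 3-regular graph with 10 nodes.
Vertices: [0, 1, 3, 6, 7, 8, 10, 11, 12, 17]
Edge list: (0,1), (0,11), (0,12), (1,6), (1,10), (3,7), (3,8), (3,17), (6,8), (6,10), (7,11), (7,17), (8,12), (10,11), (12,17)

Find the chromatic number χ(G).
χ(G) = 3

Clique number ω(G) = 3 (lower bound: χ ≥ ω).
The clique on [3, 7, 17] has size 3, forcing χ ≥ 3, and the coloring below uses 3 colors, so χ(G) = 3.
A valid 3-coloring: color 1: [6, 7, 12]; color 2: [0, 8, 10, 17]; color 3: [1, 3, 11].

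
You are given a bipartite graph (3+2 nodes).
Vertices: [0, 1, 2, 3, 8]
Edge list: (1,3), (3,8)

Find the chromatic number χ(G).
χ(G) = 2

Clique number ω(G) = 2 (lower bound: χ ≥ ω).
The graph is bipartite (no odd cycle), so 2 colors suffice: χ(G) = 2.
A valid 2-coloring: color 1: [0, 2, 3]; color 2: [1, 8].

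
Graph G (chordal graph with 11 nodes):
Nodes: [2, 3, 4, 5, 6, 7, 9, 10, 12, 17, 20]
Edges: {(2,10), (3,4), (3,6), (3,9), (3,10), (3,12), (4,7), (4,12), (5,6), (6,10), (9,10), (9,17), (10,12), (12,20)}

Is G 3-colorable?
A valid 3-coloring: color 1: [4, 5, 10, 17, 20]; color 2: [2, 3, 7]; color 3: [6, 9, 12].
(χ(G) = 3 ≤ 3.)

Yes, G is 3-colorable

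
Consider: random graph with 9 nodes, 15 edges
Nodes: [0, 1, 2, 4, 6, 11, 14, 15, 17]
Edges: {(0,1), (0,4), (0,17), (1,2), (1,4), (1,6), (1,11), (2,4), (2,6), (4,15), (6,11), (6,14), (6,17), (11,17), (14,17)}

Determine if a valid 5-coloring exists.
A valid 5-coloring: color 1: [1, 15, 17]; color 2: [4, 6]; color 3: [0, 2, 11, 14].
(χ(G) = 3 ≤ 5.)

Yes, G is 5-colorable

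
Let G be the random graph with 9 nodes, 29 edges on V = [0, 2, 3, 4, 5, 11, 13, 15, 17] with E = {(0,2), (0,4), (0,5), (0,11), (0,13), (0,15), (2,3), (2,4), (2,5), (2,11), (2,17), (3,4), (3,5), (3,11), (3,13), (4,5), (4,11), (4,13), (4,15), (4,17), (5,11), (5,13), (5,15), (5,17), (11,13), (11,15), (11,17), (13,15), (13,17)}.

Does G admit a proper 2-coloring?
No, G is not 2-colorable

The clique on vertices [0, 4, 5, 11, 13, 15] has size 6 > 2, so it alone needs 6 colors.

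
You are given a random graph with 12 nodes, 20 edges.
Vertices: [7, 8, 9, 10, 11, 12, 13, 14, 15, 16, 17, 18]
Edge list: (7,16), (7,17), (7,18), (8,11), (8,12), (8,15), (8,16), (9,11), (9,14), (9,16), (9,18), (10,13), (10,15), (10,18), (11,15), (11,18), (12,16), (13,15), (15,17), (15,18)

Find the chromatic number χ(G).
Clique number ω(G) = 3 (lower bound: χ ≥ ω).
The clique on [9, 11, 18] has size 3, forcing χ ≥ 3, and the coloring below uses 3 colors, so χ(G) = 3.
A valid 3-coloring: color 1: [7, 9, 12, 15]; color 2: [8, 13, 14, 17, 18]; color 3: [10, 11, 16].

χ(G) = 3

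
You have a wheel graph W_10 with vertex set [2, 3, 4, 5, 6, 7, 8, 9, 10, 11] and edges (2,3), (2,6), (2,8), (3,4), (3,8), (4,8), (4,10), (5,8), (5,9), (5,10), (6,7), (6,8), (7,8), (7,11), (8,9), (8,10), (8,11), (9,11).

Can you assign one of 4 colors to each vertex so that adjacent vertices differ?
A valid 4-coloring: color 1: [8]; color 2: [2, 4, 5, 11]; color 3: [3, 6, 9, 10]; color 4: [7].
(χ(G) = 4 ≤ 4.)

Yes, G is 4-colorable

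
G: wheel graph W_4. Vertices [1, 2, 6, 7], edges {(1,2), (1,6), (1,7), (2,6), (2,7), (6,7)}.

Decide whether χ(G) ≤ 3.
The clique on vertices [1, 2, 6, 7] has size 4 > 3, so it alone needs 4 colors.

No, G is not 3-colorable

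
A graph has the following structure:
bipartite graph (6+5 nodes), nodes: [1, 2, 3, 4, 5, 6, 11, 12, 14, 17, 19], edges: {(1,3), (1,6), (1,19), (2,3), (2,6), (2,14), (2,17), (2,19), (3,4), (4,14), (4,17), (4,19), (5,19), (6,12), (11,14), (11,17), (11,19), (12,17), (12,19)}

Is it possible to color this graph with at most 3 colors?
Yes, G is 3-colorable

A valid 3-coloring: color 1: [3, 6, 14, 17, 19]; color 2: [1, 2, 4, 5, 11, 12].
(χ(G) = 2 ≤ 3.)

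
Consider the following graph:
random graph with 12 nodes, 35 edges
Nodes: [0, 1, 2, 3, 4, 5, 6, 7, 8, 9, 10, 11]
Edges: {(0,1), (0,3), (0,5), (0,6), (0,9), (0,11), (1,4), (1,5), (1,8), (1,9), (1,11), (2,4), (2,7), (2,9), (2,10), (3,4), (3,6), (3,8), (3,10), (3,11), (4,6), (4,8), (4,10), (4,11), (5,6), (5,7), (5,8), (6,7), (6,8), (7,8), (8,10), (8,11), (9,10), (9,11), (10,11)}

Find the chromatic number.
χ(G) = 5

Clique number ω(G) = 5 (lower bound: χ ≥ ω).
The clique on [3, 4, 8, 10, 11] has size 5, forcing χ ≥ 5, and the coloring below uses 5 colors, so χ(G) = 5.
A valid 5-coloring: color 1: [8, 9]; color 2: [4, 5]; color 3: [2, 6, 11]; color 4: [1, 3, 7]; color 5: [0, 10].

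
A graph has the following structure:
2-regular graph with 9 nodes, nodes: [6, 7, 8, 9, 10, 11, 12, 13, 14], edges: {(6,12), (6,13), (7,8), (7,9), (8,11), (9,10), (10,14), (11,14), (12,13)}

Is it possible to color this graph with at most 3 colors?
Yes, G is 3-colorable

A valid 3-coloring: color 1: [6, 8, 9, 14]; color 2: [7, 10, 11, 12]; color 3: [13].
(χ(G) = 3 ≤ 3.)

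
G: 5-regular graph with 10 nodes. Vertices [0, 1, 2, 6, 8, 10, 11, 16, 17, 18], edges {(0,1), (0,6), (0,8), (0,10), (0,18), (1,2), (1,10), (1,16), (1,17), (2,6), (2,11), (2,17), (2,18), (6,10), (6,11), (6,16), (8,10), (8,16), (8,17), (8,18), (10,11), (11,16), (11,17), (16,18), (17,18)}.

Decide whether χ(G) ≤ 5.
A valid 5-coloring: color 1: [1, 8, 11]; color 2: [0, 2, 16]; color 3: [6, 17]; color 4: [10, 18].
(χ(G) = 4 ≤ 5.)

Yes, G is 5-colorable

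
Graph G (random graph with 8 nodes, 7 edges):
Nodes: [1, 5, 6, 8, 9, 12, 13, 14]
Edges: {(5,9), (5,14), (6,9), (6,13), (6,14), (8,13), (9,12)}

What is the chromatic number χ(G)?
χ(G) = 2

Clique number ω(G) = 2 (lower bound: χ ≥ ω).
The graph is bipartite (no odd cycle), so 2 colors suffice: χ(G) = 2.
A valid 2-coloring: color 1: [1, 5, 6, 8, 12]; color 2: [9, 13, 14].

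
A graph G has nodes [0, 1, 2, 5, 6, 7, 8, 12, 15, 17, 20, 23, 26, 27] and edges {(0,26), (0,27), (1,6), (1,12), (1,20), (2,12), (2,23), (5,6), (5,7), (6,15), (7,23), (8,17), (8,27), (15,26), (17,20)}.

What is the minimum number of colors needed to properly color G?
Clique number ω(G) = 2 (lower bound: χ ≥ ω).
Odd cycle [20, 17, 8, 27, 0, 26, 15, 6, 1] needs 3 colors (χ ≥ 3).
The coloring below uses 3 colors, so χ(G) = 3.
A valid 3-coloring: color 1: [1, 2, 7, 17, 26, 27]; color 2: [0, 6, 8, 12, 20, 23]; color 3: [5, 15].

χ(G) = 3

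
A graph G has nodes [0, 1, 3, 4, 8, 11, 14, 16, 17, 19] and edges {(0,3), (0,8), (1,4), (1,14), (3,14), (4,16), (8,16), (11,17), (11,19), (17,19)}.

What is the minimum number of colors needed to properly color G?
χ(G) = 3

Clique number ω(G) = 3 (lower bound: χ ≥ ω).
The clique on [11, 17, 19] has size 3, forcing χ ≥ 3, and the coloring below uses 3 colors, so χ(G) = 3.
A valid 3-coloring: color 1: [4, 8, 14, 19]; color 2: [0, 1, 16, 17]; color 3: [3, 11].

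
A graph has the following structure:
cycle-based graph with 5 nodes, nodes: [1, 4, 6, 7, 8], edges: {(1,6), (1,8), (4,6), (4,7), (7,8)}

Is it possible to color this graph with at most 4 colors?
Yes, G is 4-colorable

A valid 4-coloring: color 1: [1, 4]; color 2: [6, 8]; color 3: [7].
(χ(G) = 3 ≤ 4.)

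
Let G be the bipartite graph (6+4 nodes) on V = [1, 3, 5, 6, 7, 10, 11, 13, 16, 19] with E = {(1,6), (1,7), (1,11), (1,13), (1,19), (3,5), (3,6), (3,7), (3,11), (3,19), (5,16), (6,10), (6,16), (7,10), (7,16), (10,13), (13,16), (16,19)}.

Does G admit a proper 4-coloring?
A valid 4-coloring: color 1: [1, 3, 10, 16]; color 2: [5, 6, 7, 11, 13, 19].
(χ(G) = 2 ≤ 4.)

Yes, G is 4-colorable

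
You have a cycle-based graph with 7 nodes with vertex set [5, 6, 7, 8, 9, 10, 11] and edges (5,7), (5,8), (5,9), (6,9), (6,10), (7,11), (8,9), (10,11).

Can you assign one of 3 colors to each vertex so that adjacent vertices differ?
Yes, G is 3-colorable

A valid 3-coloring: color 1: [5, 6, 11]; color 2: [7, 9, 10]; color 3: [8].
(χ(G) = 3 ≤ 3.)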